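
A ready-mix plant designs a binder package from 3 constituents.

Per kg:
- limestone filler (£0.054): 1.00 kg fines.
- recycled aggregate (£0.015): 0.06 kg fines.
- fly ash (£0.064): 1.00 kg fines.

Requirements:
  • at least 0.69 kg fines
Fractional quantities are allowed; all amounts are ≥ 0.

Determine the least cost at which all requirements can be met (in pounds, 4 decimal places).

£0.0373

This is a linear program. Let x1 = kg of limestone filler, x2 = kg of recycled aggregate, x3 = kg of fly ash.
Minimise 0.054x1 + 0.015x2 + 0.064x3 with:
  1x1 + 0.06x2 + 1x3 ≥ 0.69   (fines)
  x1, x2, x3 ≥ 0.
The optimal basis is {limestone filler}; recycled aggregate, fly ash drop out. There the fines constraint is tight.
That vertex is x1 = 0.69.
Hence cost = 0.054·0.69 = £0.037260.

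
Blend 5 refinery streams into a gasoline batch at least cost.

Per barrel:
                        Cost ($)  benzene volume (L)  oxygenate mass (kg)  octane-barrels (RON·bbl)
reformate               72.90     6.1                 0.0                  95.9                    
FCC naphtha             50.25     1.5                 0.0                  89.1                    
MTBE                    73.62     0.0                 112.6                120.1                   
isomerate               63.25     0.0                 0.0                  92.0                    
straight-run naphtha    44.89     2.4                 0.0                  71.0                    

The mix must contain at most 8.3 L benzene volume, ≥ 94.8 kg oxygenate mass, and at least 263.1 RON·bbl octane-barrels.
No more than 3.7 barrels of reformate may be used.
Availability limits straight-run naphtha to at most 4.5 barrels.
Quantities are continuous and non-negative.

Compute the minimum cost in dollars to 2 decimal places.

$153.34

Treat it as an LP. Let x1 = barrels of reformate, x2 = barrels of FCC naphtha, x3 = barrels of MTBE, x4 = barrels of isomerate, x5 = barrels of straight-run naphtha.
Minimise 72.9x1 + 50.25x2 + 73.62x3 + 63.25x4 + 44.89x5 s.t.:
  6.1x1 + 1.5x2 + 2.4x5 ≤ 8.3   (benzene volume)
  112.6x3 ≥ 94.8   (oxygenate mass)
  95.9x1 + 89.1x2 + 120.1x3 + 92x4 + 71x5 ≥ 263.1   (octane-barrels)
  x1 ≤ 3.7
  x5 ≤ 4.5
  x1, x2, x3, x4, x5 ≥ 0.
At the optimum only FCC naphtha, MTBE are positive (reformate, isomerate, straight-run naphtha = 0). Binding constraints: oxygenate mass and octane-barrels.
Optimal quantities: FCC naphtha = 1.818 barrels, MTBE = 0.8419 barrels.
Cost = 50.25·1.818 + 73.62·0.8419 = 153.3352.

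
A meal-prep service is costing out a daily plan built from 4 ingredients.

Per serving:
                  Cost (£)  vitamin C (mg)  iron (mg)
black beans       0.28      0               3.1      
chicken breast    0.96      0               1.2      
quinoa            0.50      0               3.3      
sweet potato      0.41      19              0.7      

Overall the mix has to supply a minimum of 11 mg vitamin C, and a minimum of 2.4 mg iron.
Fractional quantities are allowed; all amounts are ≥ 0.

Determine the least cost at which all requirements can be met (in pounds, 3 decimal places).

£0.418

Let x1 = servings of black beans, x2 = servings of chicken breast, x3 = servings of quinoa, x4 = servings of sweet potato.
Minimise 0.28x1 + 0.96x2 + 0.5x3 + 0.41x4 with:
  19x4 ≥ 11   (vitamin C)
  3.1x1 + 1.2x2 + 3.3x3 + 0.7x4 ≥ 2.4   (iron)
  x1, x2, x3, x4 ≥ 0.
The optimal basis is {black beans, sweet potato}; chicken breast, quinoa drop out. The vitamin C and iron requirements are met with equality.
That vertex is x1 = 0.6435, x4 = 0.5789.
Objective = 0.28·0.6435 + 0.41·0.5789 = 0.41753.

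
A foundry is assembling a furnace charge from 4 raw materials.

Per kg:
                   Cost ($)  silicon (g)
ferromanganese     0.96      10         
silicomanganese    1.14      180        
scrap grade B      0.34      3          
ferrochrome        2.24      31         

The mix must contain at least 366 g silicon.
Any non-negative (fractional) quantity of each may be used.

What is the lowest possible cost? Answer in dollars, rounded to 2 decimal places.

$2.32

This is a linear program. Let x1 = kg of ferromanganese, x2 = kg of silicomanganese, x3 = kg of scrap grade B, x4 = kg of ferrochrome.
Minimise 0.96x1 + 1.14x2 + 0.34x3 + 2.24x4 s.t.:
  10x1 + 180x2 + 3x3 + 31x4 ≥ 366   (silicon)
  x1, x2, x3, x4 ≥ 0.
The cheapest feasible vertex uses only silicomanganese; ferromanganese, scrap grade B, ferrochrome are not used. Binding constraint: silicon.
That vertex is x2 = 2.033.
Hence cost = 1.14·2.033 = $2.3176.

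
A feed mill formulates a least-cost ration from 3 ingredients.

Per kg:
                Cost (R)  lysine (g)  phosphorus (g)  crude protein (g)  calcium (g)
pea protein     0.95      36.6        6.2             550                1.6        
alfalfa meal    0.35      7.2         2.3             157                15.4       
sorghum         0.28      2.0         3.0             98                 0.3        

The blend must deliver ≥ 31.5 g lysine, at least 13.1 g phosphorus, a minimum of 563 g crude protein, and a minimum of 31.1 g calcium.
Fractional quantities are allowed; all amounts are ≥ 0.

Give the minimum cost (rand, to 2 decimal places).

Let x1 = kg of pea protein, x2 = kg of alfalfa meal, x3 = kg of sorghum.
min 0.95x1 + 0.35x2 + 0.28x3 subject to:
  36.6x1 + 7.2x2 + 2x3 ≥ 31.5   (lysine)
  6.2x1 + 2.3x2 + 3x3 ≥ 13.1   (phosphorus)
  550x1 + 157x2 + 98x3 ≥ 563   (crude protein)
  1.6x1 + 15.4x2 + 0.3x3 ≥ 31.1   (calcium)
  x1, x2, x3 ≥ 0.
The optimal mix uses every input. The lysine, phosphorus, calcium requirements are met with equality.
Solving gives x1 = 0.3626, x2 = 1.94, x3 = 2.13.
Cost = 0.95·0.3626 + 0.35·1.94 + 0.28·2.13 = 1.6199.

R1.62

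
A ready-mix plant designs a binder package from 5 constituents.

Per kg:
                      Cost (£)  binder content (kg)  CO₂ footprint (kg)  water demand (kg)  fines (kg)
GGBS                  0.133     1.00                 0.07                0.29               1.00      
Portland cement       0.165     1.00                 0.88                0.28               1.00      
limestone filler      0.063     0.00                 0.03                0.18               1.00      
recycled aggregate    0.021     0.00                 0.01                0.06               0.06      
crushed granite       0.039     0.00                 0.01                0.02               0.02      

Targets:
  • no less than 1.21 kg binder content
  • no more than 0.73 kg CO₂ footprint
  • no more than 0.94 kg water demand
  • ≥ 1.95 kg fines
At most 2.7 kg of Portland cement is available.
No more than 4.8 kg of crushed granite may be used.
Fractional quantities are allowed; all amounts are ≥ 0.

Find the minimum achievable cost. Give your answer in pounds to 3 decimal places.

£0.208

Let x1 = kg of GGBS, x2 = kg of Portland cement, x3 = kg of limestone filler, x4 = kg of recycled aggregate, x5 = kg of crushed granite.
min 0.133x1 + 0.165x2 + 0.063x3 + 0.021x4 + 0.039x5 with:
  1x1 + 1x2 ≥ 1.21   (binder content)
  0.07x1 + 0.88x2 + 0.03x3 + 0.01x4 + 0.01x5 ≤ 0.73   (CO₂ footprint)
  0.29x1 + 0.28x2 + 0.18x3 + 0.06x4 + 0.02x5 ≤ 0.94   (water demand)
  1x1 + 1x2 + 1x3 + 0.06x4 + 0.02x5 ≥ 1.95   (fines)
  x2 ≤ 2.7
  x5 ≤ 4.8
  x1, x2, x3, x4, x5 ≥ 0.
The optimal basis is {GGBS, limestone filler}; Portland cement, recycled aggregate, crushed granite drop out. There the binder content and fines constraints are tight.
So GGBS = 1.21 kg, limestone filler = 0.74 kg.
Cost = 0.133·1.21 + 0.063·0.74 = 0.20755.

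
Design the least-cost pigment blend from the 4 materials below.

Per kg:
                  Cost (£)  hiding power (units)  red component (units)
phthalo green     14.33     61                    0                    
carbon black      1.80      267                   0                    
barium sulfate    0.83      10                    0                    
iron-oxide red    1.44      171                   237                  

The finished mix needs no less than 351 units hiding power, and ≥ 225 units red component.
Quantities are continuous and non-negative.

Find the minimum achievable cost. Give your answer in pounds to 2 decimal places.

£2.64

This is a linear program. Let x1 = kg of phthalo green, x2 = kg of carbon black, x3 = kg of barium sulfate, x4 = kg of iron-oxide red.
min 14.33x1 + 1.8x2 + 0.83x3 + 1.44x4 subject to:
  61x1 + 267x2 + 10x3 + 171x4 ≥ 351   (hiding power)
  237x4 ≥ 225   (red component)
  x1, x2, x3, x4 ≥ 0.
The minimum-cost mix takes nothing from phthalo green, barium sulfate — only carbon black, iron-oxide red. The hiding power and red component requirements are met with equality.
That vertex is x2 = 0.7066, x4 = 0.9494.
Hence cost = 1.8·0.7066 + 1.44·0.9494 = £2.6390.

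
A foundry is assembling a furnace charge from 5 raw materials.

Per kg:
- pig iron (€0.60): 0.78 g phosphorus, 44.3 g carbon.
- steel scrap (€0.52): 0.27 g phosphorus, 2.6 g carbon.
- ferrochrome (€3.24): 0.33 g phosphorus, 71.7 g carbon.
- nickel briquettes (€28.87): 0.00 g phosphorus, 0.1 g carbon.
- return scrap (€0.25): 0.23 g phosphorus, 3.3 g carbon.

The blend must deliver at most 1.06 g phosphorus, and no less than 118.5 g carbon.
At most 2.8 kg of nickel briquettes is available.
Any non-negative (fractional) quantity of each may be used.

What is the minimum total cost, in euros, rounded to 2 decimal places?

Let x1 = kg of pig iron, x2 = kg of steel scrap, x3 = kg of ferrochrome, x4 = kg of nickel briquettes, x5 = kg of return scrap.
Minimize 0.6x1 + 0.52x2 + 3.24x3 + 28.87x4 + 0.25x5 s.t.:
  0.78x1 + 0.27x2 + 0.33x3 + 0.23x5 ≤ 1.06   (phosphorus)
  44.3x1 + 2.6x2 + 71.7x3 + 0.1x4 + 3.3x5 ≥ 118.5   (carbon)
  x4 ≤ 2.8
  x1, x2, x3, x4, x5 ≥ 0.
The optimal basis is {pig iron, ferrochrome}; steel scrap, nickel briquettes, return scrap drop out. Binding constraints: phosphorus and carbon.
That vertex is x1 = 0.8932, x3 = 1.101.
Cost = 0.6·0.8932 + 3.24·1.101 = 4.1032.

€4.10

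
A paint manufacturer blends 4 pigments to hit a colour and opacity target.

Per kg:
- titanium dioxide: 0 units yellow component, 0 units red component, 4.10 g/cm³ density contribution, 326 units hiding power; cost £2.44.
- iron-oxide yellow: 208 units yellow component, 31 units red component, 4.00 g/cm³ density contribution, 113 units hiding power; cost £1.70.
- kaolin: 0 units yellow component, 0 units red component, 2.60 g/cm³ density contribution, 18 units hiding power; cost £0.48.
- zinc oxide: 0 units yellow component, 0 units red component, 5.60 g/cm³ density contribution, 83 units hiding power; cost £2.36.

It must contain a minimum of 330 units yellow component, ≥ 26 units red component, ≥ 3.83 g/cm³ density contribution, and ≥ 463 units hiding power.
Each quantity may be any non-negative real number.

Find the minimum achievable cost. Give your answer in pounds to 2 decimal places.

Let x1 = kg of titanium dioxide, x2 = kg of iron-oxide yellow, x3 = kg of kaolin, x4 = kg of zinc oxide.
Minimize 2.44x1 + 1.7x2 + 0.48x3 + 2.36x4 subject to:
  208x2 ≥ 330   (yellow component)
  31x2 ≥ 26   (red component)
  4.1x1 + 4x2 + 2.6x3 + 5.6x4 ≥ 3.83   (density contribution)
  326x1 + 113x2 + 18x3 + 83x4 ≥ 463   (hiding power)
  x1, x2, x3, x4 ≥ 0.
The optimal basis is {titanium dioxide, iron-oxide yellow}; kaolin, zinc oxide drop out. The yellow component and hiding power requirements are met with equality.
So titanium dioxide = 0.8703 kg, iron-oxide yellow = 1.587 kg.
Cost = 2.44·0.8703 + 1.7·1.587 = 4.8214.

£4.82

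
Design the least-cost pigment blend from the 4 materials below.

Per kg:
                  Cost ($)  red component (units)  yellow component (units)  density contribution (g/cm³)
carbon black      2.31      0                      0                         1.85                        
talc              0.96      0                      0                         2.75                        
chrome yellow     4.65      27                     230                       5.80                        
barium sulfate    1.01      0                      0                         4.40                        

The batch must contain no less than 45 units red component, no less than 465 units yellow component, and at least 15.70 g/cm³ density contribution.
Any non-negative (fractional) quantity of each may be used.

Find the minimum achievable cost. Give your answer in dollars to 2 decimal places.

$10.31

Set it up as a linear program. Let x1 = kg of carbon black, x2 = kg of talc, x3 = kg of chrome yellow, x4 = kg of barium sulfate.
min 2.31x1 + 0.96x2 + 4.65x3 + 1.01x4 subject to:
  27x3 ≥ 45   (red component)
  230x3 ≥ 465   (yellow component)
  1.85x1 + 2.75x2 + 5.8x3 + 4.4x4 ≥ 15.7   (density contribution)
  x1, x2, x3, x4 ≥ 0.
The optimal basis is {chrome yellow, barium sulfate}; carbon black, talc drop out. The yellow component and density contribution requirements are met with equality.
That vertex is x3 = 2.022, x4 = 0.9032.
Total cost: 4.65·2.022 + 1.01·0.9032 = 10.3145.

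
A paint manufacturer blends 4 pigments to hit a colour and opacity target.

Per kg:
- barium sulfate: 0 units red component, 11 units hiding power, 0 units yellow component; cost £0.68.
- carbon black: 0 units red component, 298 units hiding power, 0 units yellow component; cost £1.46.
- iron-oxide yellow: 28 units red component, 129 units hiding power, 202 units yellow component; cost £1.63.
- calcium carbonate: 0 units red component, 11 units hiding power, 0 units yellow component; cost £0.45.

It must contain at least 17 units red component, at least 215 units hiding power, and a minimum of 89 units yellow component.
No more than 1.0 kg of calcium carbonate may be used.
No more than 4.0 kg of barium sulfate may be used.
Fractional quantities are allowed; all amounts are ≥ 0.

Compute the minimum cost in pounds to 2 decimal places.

£1.66

Set it up as a linear program. Let x1 = kg of barium sulfate, x2 = kg of carbon black, x3 = kg of iron-oxide yellow, x4 = kg of calcium carbonate.
Minimise 0.68x1 + 1.46x2 + 1.63x3 + 0.45x4 with:
  28x3 ≥ 17   (red component)
  11x1 + 298x2 + 129x3 + 11x4 ≥ 215   (hiding power)
  202x3 ≥ 89   (yellow component)
  x4 ≤ 1
  x1 ≤ 4
  x1, x2, x3, x4 ≥ 0.
The optimal basis is {carbon black, iron-oxide yellow}; barium sulfate, calcium carbonate drop out. Binding constraints: red component and hiding power.
So carbon black = 0.4587 kg, iron-oxide yellow = 0.6071 kg.
Objective = 1.46·0.4587 + 1.63·0.6071 = 1.6593.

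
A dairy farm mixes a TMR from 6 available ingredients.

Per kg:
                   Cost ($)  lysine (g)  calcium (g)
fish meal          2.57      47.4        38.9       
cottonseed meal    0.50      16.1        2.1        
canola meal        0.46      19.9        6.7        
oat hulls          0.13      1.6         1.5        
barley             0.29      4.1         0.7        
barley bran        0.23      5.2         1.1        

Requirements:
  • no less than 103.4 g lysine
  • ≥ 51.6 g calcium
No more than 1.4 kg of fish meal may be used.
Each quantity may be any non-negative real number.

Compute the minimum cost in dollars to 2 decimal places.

$3.47

Let x1 = kg of fish meal, x2 = kg of cottonseed meal, x3 = kg of canola meal, x4 = kg of oat hulls, x5 = kg of barley, x6 = kg of barley bran.
Minimise 2.57x1 + 0.5x2 + 0.46x3 + 0.13x4 + 0.29x5 + 0.23x6 with:
  47.4x1 + 16.1x2 + 19.9x3 + 1.6x4 + 4.1x5 + 5.2x6 ≥ 103.4   (lysine)
  38.9x1 + 2.1x2 + 6.7x3 + 1.5x4 + 0.7x5 + 1.1x6 ≥ 51.6   (calcium)
  x1 ≤ 1.4
  x1, x2, x3, x4, x5, x6 ≥ 0.
The minimum-cost mix takes nothing from cottonseed meal, oat hulls, barley, barley bran — only fish meal, canola meal. The lysine and calcium requirements are met with equality.
That vertex is x1 = 0.7317, x3 = 3.453.
Cost = 2.57·0.7317 + 0.46·3.453 = 3.4688.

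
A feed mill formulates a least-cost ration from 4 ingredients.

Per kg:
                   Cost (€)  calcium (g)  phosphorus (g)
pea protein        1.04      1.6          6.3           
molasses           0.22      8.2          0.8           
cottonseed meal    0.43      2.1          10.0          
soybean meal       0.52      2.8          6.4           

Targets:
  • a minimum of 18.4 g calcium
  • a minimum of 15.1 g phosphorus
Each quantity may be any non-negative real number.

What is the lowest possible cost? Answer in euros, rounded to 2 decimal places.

€1.00

Let x1 = kg of pea protein, x2 = kg of molasses, x3 = kg of cottonseed meal, x4 = kg of soybean meal.
min 1.04x1 + 0.22x2 + 0.43x3 + 0.52x4 subject to:
  1.6x1 + 8.2x2 + 2.1x3 + 2.8x4 ≥ 18.4   (calcium)
  6.3x1 + 0.8x2 + 10x3 + 6.4x4 ≥ 15.1   (phosphorus)
  x1, x2, x3, x4 ≥ 0.
The minimum-cost mix takes nothing from pea protein, soybean meal — only molasses, cottonseed meal. There the calcium and phosphorus constraints are tight.
That vertex is x2 = 1.896, x3 = 1.358.
Cost = 0.22·1.896 + 0.43·1.358 = 1.0011.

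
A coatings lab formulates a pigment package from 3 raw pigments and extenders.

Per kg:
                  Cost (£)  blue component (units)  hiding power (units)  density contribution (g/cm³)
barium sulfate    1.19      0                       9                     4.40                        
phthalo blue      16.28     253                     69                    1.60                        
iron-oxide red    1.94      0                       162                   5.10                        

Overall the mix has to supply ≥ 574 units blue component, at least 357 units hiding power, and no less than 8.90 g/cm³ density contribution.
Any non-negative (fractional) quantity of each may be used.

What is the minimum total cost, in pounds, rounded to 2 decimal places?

£39.34

Set it up as a linear program. Let x1 = kg of barium sulfate, x2 = kg of phthalo blue, x3 = kg of iron-oxide red.
Minimise 1.19x1 + 16.28x2 + 1.94x3 with:
  253x2 ≥ 574   (blue component)
  9x1 + 69x2 + 162x3 ≥ 357   (hiding power)
  4.4x1 + 1.6x2 + 5.1x3 ≥ 8.9   (density contribution)
  x1, x2, x3 ≥ 0.
The minimum-cost mix takes nothing from barium sulfate — only phthalo blue, iron-oxide red. The blue component and hiding power requirements are met with equality.
Solving gives x2 = 2.269, x3 = 1.237.
Objective = 16.28·2.269 + 1.94·1.237 = 39.3391.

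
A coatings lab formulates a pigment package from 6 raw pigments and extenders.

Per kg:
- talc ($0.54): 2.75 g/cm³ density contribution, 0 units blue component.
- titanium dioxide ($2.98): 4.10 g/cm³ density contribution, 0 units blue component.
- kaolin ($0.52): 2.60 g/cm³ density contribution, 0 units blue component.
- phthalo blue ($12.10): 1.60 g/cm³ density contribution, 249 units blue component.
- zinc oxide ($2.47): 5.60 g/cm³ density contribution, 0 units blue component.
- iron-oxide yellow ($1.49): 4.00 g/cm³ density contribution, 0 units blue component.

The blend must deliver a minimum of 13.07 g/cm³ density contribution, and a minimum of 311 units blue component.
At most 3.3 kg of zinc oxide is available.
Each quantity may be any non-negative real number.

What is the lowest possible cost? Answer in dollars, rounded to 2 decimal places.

$17.29

Let x1 = kg of talc, x2 = kg of titanium dioxide, x3 = kg of kaolin, x4 = kg of phthalo blue, x5 = kg of zinc oxide, x6 = kg of iron-oxide yellow.
min 0.54x1 + 2.98x2 + 0.52x3 + 12.1x4 + 2.47x5 + 1.49x6 with:
  2.75x1 + 4.1x2 + 2.6x3 + 1.6x4 + 5.6x5 + 4x6 ≥ 13.07   (density contribution)
  249x4 ≥ 311   (blue component)
  x5 ≤ 3.3
  x1, x2, x3, x4, x5, x6 ≥ 0.
The minimum-cost mix takes nothing from titanium dioxide, kaolin, zinc oxide, iron-oxide yellow — only talc, phthalo blue. Binding constraints: density contribution and blue component.
Solving gives x1 = 4.026, x4 = 1.249.
Hence cost = 0.54·4.026 + 12.1·1.249 = $17.2869.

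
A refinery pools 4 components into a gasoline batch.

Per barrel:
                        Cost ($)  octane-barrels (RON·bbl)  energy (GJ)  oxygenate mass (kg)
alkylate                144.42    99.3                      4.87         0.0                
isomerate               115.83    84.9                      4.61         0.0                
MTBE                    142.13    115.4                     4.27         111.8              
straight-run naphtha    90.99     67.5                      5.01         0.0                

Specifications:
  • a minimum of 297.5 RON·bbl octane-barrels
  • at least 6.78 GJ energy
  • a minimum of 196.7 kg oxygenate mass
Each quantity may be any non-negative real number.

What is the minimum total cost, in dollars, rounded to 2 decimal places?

$366.41

Let x1 = barrels of alkylate, x2 = barrels of isomerate, x3 = barrels of MTBE, x4 = barrels of straight-run naphtha.
Minimise 144.42x1 + 115.83x2 + 142.13x3 + 90.99x4 subject to:
  99.3x1 + 84.9x2 + 115.4x3 + 67.5x4 ≥ 297.5   (octane-barrels)
  4.87x1 + 4.61x2 + 4.27x3 + 5.01x4 ≥ 6.78   (energy)
  111.8x3 ≥ 196.7   (oxygenate mass)
  x1, x2, x3, x4 ≥ 0.
The cheapest feasible vertex uses only MTBE; alkylate, isomerate, straight-run naphtha are not used. There the octane-barrels constraint is tight.
Optimal quantities: MTBE = 2.578 barrels.
Hence cost = 142.13·2.578 = $366.4111.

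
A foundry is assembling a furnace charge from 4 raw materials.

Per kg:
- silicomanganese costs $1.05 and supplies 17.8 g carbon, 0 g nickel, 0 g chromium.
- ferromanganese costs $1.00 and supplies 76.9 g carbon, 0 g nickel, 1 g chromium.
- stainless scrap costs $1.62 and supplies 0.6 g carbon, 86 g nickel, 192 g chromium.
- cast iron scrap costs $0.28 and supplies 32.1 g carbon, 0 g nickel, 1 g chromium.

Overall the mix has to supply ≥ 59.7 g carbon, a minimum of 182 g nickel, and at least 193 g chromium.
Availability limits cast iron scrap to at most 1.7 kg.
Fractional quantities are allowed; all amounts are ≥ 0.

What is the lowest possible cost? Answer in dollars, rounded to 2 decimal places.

Set it up as a linear program. Let x1 = kg of silicomanganese, x2 = kg of ferromanganese, x3 = kg of stainless scrap, x4 = kg of cast iron scrap.
Minimize 1.05x1 + 1x2 + 1.62x3 + 0.28x4 subject to:
  17.8x1 + 76.9x2 + 0.6x3 + 32.1x4 ≥ 59.7   (carbon)
  86x3 ≥ 182   (nickel)
  1x2 + 192x3 + 1x4 ≥ 193   (chromium)
  x4 ≤ 1.7
  x1, x2, x3, x4 ≥ 0.
At the optimum only ferromanganese, stainless scrap, cast iron scrap are positive (silicomanganese = 0). The carbon, nickel, the cast iron scrap cap requirements are met with equality.
Solving gives x2 = 0.0502, x3 = 2.116, x4 = 1.7.
Hence cost = 1·0.0502 + 1.62·2.116 + 0.28·1.7 = $3.9541.

$3.95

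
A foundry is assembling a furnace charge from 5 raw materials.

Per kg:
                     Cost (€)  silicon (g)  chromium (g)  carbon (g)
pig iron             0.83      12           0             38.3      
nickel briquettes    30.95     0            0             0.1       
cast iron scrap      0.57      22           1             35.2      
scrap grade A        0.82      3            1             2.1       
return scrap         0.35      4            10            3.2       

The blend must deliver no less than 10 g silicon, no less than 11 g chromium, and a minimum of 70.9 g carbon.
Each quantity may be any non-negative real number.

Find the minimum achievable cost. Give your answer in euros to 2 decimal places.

Let x1 = kg of pig iron, x2 = kg of nickel briquettes, x3 = kg of cast iron scrap, x4 = kg of scrap grade A, x5 = kg of return scrap.
Minimize 0.83x1 + 30.95x2 + 0.57x3 + 0.82x4 + 0.35x5 with:
  12x1 + 22x3 + 3x4 + 4x5 ≥ 10   (silicon)
  1x3 + 1x4 + 10x5 ≥ 11   (chromium)
  38.3x1 + 0.1x2 + 35.2x3 + 2.1x4 + 3.2x5 ≥ 70.9   (carbon)
  x1, x2, x3, x4, x5 ≥ 0.
The cheapest feasible vertex uses only cast iron scrap, return scrap; pig iron, nickel briquettes, scrap grade A are not used. Binding constraints: chromium and carbon.
That vertex is x3 = 1.932, x5 = 0.9068.
Hence cost = 0.57·1.932 + 0.35·0.9068 = €1.4186.

€1.42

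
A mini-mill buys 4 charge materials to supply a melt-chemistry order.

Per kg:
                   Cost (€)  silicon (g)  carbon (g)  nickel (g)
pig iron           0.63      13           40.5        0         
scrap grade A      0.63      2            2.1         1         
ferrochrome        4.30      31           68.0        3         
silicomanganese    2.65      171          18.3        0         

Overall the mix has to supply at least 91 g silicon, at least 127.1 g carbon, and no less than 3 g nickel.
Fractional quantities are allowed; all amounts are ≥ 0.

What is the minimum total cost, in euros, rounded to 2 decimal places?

Let x1 = kg of pig iron, x2 = kg of scrap grade A, x3 = kg of ferrochrome, x4 = kg of silicomanganese.
Minimise 0.63x1 + 0.63x2 + 4.3x3 + 2.65x4 with:
  13x1 + 2x2 + 31x3 + 171x4 ≥ 91   (silicon)
  40.5x1 + 2.1x2 + 68x3 + 18.3x4 ≥ 127.1   (carbon)
  1x2 + 3x3 ≥ 3   (nickel)
  x1, x2, x3, x4 ≥ 0.
The optimal basis is {pig iron, scrap grade A, silicomanganese}; ferrochrome drops out. The silicon, carbon, nickel requirements are met with equality.
So pig iron = 2.856 kg, scrap grade A = 3 kg, silicomanganese = 0.2799 kg.
Cost = 0.63·2.856 + 0.63·3 + 2.65·0.2799 = 4.4310.

€4.43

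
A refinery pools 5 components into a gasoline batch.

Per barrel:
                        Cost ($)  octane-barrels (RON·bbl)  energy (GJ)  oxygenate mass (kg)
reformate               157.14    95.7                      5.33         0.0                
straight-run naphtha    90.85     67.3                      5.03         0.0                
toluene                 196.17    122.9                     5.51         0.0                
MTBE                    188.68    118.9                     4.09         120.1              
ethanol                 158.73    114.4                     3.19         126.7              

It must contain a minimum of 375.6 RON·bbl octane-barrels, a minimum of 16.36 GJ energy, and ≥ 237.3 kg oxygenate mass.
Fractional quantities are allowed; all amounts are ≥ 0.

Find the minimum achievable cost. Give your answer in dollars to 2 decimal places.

Let x1 = barrels of reformate, x2 = barrels of straight-run naphtha, x3 = barrels of toluene, x4 = barrels of MTBE, x5 = barrels of ethanol.
Minimize 157.14x1 + 90.85x2 + 196.17x3 + 188.68x4 + 158.73x5 s.t.:
  95.7x1 + 67.3x2 + 122.9x3 + 118.9x4 + 114.4x5 ≥ 375.6   (octane-barrels)
  5.33x1 + 5.03x2 + 5.51x3 + 4.09x4 + 3.19x5 ≥ 16.36   (energy)
  120.1x4 + 126.7x5 ≥ 237.3   (oxygenate mass)
  x1, x2, x3, x4, x5 ≥ 0.
The minimum-cost mix takes nothing from reformate, toluene, MTBE — only straight-run naphtha, ethanol. There the octane-barrels and oxygenate mass constraints are tight.
Solving gives x2 = 2.3973, x5 = 1.8729.
Hence cost = 90.85·2.3973 + 158.73·1.8729 = $515.0801.

$515.08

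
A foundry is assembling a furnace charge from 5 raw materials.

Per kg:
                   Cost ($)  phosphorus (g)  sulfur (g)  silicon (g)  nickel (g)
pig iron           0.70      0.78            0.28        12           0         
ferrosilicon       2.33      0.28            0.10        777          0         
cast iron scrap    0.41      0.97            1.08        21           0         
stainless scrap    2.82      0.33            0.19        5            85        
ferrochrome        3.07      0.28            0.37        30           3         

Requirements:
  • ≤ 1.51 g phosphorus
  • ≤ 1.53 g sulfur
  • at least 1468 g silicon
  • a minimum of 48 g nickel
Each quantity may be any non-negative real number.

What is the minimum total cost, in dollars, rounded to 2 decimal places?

$5.99

Let x1 = kg of pig iron, x2 = kg of ferrosilicon, x3 = kg of cast iron scrap, x4 = kg of stainless scrap, x5 = kg of ferrochrome.
Minimise 0.7x1 + 2.33x2 + 0.41x3 + 2.82x4 + 3.07x5 subject to:
  0.78x1 + 0.28x2 + 0.97x3 + 0.33x4 + 0.28x5 ≤ 1.51   (phosphorus)
  0.28x1 + 0.1x2 + 1.08x3 + 0.19x4 + 0.37x5 ≤ 1.53   (sulfur)
  12x1 + 777x2 + 21x3 + 5x4 + 30x5 ≥ 1468   (silicon)
  85x4 + 3x5 ≥ 48   (nickel)
  x1, x2, x3, x4, x5 ≥ 0.
The minimum-cost mix takes nothing from pig iron, cast iron scrap, ferrochrome — only ferrosilicon, stainless scrap. Binding constraints: silicon and nickel.
So ferrosilicon = 1.886 kg, stainless scrap = 0.5647 kg.
Total cost: 2.33·1.886 + 2.82·0.5647 = 5.9868.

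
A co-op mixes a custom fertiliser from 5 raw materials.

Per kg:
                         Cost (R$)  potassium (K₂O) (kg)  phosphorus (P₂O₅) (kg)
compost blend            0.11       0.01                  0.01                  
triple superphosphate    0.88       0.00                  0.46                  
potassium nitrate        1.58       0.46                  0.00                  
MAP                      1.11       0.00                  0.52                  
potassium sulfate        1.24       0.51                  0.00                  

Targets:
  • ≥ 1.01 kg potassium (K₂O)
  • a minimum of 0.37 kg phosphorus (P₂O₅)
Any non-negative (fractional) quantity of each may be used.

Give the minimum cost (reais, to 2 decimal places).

R$3.16

Treat it as an LP. Let x1 = kg of compost blend, x2 = kg of triple superphosphate, x3 = kg of potassium nitrate, x4 = kg of MAP, x5 = kg of potassium sulfate.
min 0.11x1 + 0.88x2 + 1.58x3 + 1.11x4 + 1.24x5 with:
  0.01x1 + 0.46x3 + 0.51x5 ≥ 1.01   (potassium (K₂O))
  0.01x1 + 0.46x2 + 0.52x4 ≥ 0.37   (phosphorus (P₂O₅))
  x1, x2, x3, x4, x5 ≥ 0.
The cheapest feasible vertex uses only triple superphosphate, potassium sulfate; compost blend, potassium nitrate, MAP are not used. Binding constraints: potassium (K₂O) and phosphorus (P₂O₅).
Solving gives x2 = 0.8043, x5 = 1.98.
Total cost: 0.88·0.8043 + 1.24·1.98 = 3.1630.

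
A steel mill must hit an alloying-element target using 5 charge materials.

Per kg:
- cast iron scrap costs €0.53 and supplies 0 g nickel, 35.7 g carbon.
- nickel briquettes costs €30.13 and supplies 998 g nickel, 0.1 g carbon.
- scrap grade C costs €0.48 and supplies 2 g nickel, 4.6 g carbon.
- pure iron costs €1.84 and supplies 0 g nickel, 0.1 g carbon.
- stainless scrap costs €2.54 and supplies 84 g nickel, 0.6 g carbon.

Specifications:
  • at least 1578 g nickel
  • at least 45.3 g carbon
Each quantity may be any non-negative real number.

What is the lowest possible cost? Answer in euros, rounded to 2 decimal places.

Let x1 = kg of cast iron scrap, x2 = kg of nickel briquettes, x3 = kg of scrap grade C, x4 = kg of pure iron, x5 = kg of stainless scrap.
min 0.53x1 + 30.13x2 + 0.48x3 + 1.84x4 + 2.54x5 s.t.:
  998x2 + 2x3 + 84x5 ≥ 1578   (nickel)
  35.7x1 + 0.1x2 + 4.6x3 + 0.1x4 + 0.6x5 ≥ 45.3   (carbon)
  x1, x2, x3, x4, x5 ≥ 0.
At the optimum only cast iron scrap, stainless scrap are positive (nickel briquettes, scrap grade C, pure iron = 0). The nickel and carbon requirements are met with equality.
Optimal quantities: cast iron scrap = 0.95318 kg, stainless scrap = 18.786 kg.
Total cost: 0.53·0.95318 + 2.54·18.786 = 48.2216.

€48.22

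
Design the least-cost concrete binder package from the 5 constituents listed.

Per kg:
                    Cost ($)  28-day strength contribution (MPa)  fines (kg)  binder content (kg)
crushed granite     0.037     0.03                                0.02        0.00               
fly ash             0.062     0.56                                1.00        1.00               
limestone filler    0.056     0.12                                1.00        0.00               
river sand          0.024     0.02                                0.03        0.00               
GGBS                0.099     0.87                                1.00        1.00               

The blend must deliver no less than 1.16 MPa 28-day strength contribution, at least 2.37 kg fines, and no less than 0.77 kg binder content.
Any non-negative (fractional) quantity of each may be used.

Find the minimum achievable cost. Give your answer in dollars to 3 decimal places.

$0.145

Treat it as an LP. Let x1 = kg of crushed granite, x2 = kg of fly ash, x3 = kg of limestone filler, x4 = kg of river sand, x5 = kg of GGBS.
min 0.037x1 + 0.062x2 + 0.056x3 + 0.024x4 + 0.099x5 subject to:
  0.03x1 + 0.56x2 + 0.12x3 + 0.02x4 + 0.87x5 ≥ 1.16   (28-day strength contribution)
  0.02x1 + 1x2 + 1x3 + 0.03x4 + 1x5 ≥ 2.37   (fines)
  1x2 + 1x5 ≥ 0.77   (binder content)
  x1, x2, x3, x4, x5 ≥ 0.
The cheapest feasible vertex uses only fly ash, limestone filler; crushed granite, river sand, GGBS are not used. There the 28-day strength contribution and fines constraints are tight.
Optimal quantities: fly ash = 1.99 kg, limestone filler = 0.38 kg.
Cost = 0.062·1.99 + 0.056·0.38 = 0.14466.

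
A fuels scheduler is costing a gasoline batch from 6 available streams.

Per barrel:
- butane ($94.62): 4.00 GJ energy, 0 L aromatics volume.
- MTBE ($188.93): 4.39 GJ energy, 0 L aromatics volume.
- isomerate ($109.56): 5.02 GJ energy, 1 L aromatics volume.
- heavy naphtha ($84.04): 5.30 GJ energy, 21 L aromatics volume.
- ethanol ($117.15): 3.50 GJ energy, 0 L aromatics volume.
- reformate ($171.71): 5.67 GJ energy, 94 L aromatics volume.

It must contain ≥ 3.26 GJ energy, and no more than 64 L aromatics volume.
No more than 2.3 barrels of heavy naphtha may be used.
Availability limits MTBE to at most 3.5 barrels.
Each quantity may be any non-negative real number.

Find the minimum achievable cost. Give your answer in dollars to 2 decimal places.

Let x1 = barrels of butane, x2 = barrels of MTBE, x3 = barrels of isomerate, x4 = barrels of heavy naphtha, x5 = barrels of ethanol, x6 = barrels of reformate.
Minimize 94.62x1 + 188.93x2 + 109.56x3 + 84.04x4 + 117.15x5 + 171.71x6 s.t.:
  4x1 + 4.39x2 + 5.02x3 + 5.3x4 + 3.5x5 + 5.67x6 ≥ 3.26   (energy)
  1x3 + 21x4 + 94x6 ≤ 64   (aromatics volume)
  x4 ≤ 2.3
  x2 ≤ 3.5
  x1, x2, x3, x4, x5, x6 ≥ 0.
The minimum-cost mix takes nothing from butane, MTBE, isomerate, ethanol, reformate — only heavy naphtha. Binding constraint: energy.
So heavy naphtha = 0.6151 barrels.
Cost = 84.04·0.6151 = 51.6930.

$51.69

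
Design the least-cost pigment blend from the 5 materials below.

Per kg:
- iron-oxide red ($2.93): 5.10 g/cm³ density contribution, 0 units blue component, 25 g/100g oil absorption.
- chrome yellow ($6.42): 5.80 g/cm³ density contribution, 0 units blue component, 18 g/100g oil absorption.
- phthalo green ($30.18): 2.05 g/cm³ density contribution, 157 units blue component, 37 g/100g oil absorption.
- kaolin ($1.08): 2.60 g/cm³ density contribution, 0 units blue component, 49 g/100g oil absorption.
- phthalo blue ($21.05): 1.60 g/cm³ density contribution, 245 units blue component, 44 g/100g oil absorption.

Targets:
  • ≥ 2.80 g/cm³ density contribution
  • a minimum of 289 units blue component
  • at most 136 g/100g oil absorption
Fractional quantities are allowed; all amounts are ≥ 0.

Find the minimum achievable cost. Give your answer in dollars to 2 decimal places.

$25.21

Let x1 = kg of iron-oxide red, x2 = kg of chrome yellow, x3 = kg of phthalo green, x4 = kg of kaolin, x5 = kg of phthalo blue.
min 2.93x1 + 6.42x2 + 30.18x3 + 1.08x4 + 21.05x5 with:
  5.1x1 + 5.8x2 + 2.05x3 + 2.6x4 + 1.6x5 ≥ 2.8   (density contribution)
  157x3 + 245x5 ≥ 289   (blue component)
  25x1 + 18x2 + 37x3 + 49x4 + 44x5 ≤ 136   (oil absorption)
  x1, x2, x3, x4, x5 ≥ 0.
The minimum-cost mix takes nothing from iron-oxide red, chrome yellow, phthalo green — only kaolin, phthalo blue. There the density contribution and blue component constraints are tight.
So kaolin = 0.35102 kg, phthalo blue = 1.1796 kg.
Total cost: 1.08·0.35102 + 21.05·1.1796 = 25.2097.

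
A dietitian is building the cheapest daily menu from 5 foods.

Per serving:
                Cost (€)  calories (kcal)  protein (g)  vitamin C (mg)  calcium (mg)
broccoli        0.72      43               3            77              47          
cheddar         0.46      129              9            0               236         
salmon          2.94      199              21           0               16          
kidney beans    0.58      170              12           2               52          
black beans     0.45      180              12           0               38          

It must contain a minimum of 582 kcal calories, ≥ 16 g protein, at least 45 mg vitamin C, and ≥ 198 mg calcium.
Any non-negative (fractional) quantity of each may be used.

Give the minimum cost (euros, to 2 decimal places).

€1.85

Let x1 = servings of broccoli, x2 = servings of cheddar, x3 = servings of salmon, x4 = servings of kidney beans, x5 = servings of black beans.
min 0.72x1 + 0.46x2 + 2.94x3 + 0.58x4 + 0.45x5 subject to:
  43x1 + 129x2 + 199x3 + 170x4 + 180x5 ≥ 582   (calories)
  3x1 + 9x2 + 21x3 + 12x4 + 12x5 ≥ 16   (protein)
  77x1 + 2x4 ≥ 45   (vitamin C)
  47x1 + 236x2 + 16x3 + 52x4 + 38x5 ≥ 198   (calcium)
  x1, x2, x3, x4, x5 ≥ 0.
The minimum-cost mix takes nothing from salmon, kidney beans — only broccoli, cheddar, black beans. The calories, vitamin C, calcium requirements are met with equality.
That vertex is x1 = 0.5844, x2 = 0.2537, x5 = 2.912.
Hence cost = 0.72·0.5844 + 0.46·0.2537 + 0.45·2.912 = €1.8479.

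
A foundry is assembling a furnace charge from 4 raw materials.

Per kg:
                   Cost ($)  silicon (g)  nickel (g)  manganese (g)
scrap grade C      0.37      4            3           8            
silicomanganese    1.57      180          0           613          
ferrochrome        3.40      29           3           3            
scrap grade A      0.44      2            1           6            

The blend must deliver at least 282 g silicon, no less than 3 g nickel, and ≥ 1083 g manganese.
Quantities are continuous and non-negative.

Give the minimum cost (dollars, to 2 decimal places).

$3.12

Let x1 = kg of scrap grade C, x2 = kg of silicomanganese, x3 = kg of ferrochrome, x4 = kg of scrap grade A.
Minimise 0.37x1 + 1.57x2 + 3.4x3 + 0.44x4 s.t.:
  4x1 + 180x2 + 29x3 + 2x4 ≥ 282   (silicon)
  3x1 + 3x3 + 1x4 ≥ 3   (nickel)
  8x1 + 613x2 + 3x3 + 6x4 ≥ 1083   (manganese)
  x1, x2, x3, x4 ≥ 0.
The optimal basis is {scrap grade C, silicomanganese}; ferrochrome, scrap grade A drop out. Binding constraints: nickel and manganese.
Optimal quantities: scrap grade C = 1 kg, silicomanganese = 1.754 kg.
Hence cost = 0.37·1 + 1.57·1.754 = $3.1238.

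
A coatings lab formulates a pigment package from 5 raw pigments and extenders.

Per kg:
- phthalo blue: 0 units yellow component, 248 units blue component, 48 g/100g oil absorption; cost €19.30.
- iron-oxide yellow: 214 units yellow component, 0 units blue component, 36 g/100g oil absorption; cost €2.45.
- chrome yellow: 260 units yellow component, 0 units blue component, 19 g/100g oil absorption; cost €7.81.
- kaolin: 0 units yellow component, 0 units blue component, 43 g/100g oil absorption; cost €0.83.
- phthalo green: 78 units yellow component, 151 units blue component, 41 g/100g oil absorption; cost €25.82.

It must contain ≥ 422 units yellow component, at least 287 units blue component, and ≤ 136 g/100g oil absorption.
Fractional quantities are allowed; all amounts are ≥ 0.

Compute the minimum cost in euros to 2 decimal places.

Treat it as an LP. Let x1 = kg of phthalo blue, x2 = kg of iron-oxide yellow, x3 = kg of chrome yellow, x4 = kg of kaolin, x5 = kg of phthalo green.
Minimise 19.3x1 + 2.45x2 + 7.81x3 + 0.83x4 + 25.82x5 subject to:
  214x2 + 260x3 + 78x5 ≥ 422   (yellow component)
  248x1 + 151x5 ≥ 287   (blue component)
  48x1 + 36x2 + 19x3 + 43x4 + 41x5 ≤ 136   (oil absorption)
  x1, x2, x3, x4, x5 ≥ 0.
The minimum-cost mix takes nothing from chrome yellow, kaolin, phthalo green — only phthalo blue, iron-oxide yellow. There the yellow component and blue component constraints are tight.
Optimal quantities: phthalo blue = 1.1573 kg, iron-oxide yellow = 1.972 kg.
Total cost: 19.3·1.1573 + 2.45·1.972 = 27.1673.

€27.17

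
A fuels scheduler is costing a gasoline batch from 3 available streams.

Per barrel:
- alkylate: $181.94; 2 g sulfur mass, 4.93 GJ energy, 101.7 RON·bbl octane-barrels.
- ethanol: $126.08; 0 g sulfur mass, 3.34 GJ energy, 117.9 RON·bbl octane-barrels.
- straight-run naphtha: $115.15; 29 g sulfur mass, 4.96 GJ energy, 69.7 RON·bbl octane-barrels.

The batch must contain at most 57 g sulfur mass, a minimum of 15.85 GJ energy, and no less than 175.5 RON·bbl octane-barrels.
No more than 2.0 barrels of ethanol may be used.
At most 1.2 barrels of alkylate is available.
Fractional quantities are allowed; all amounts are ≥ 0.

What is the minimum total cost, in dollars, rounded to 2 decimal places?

$456.63

Let x1 = barrels of alkylate, x2 = barrels of ethanol, x3 = barrels of straight-run naphtha.
Minimise 181.94x1 + 126.08x2 + 115.15x3 subject to:
  2x1 + 29x3 ≤ 57   (sulfur mass)
  4.93x1 + 3.34x2 + 4.96x3 ≥ 15.85   (energy)
  101.7x1 + 117.9x2 + 69.7x3 ≥ 175.5   (octane-barrels)
  x2 ≤ 2
  x1 ≤ 1.2
  x1, x2, x3 ≥ 0.
The minimum-cost mix takes nothing from alkylate — only ethanol, straight-run naphtha. Binding constraints: sulfur mass and energy.
So ethanol = 1.82666 barrels, straight-run naphtha = 1.96552 barrels.
Cost = 126.08·1.82666 + 115.15·1.96552 = 456.6349.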